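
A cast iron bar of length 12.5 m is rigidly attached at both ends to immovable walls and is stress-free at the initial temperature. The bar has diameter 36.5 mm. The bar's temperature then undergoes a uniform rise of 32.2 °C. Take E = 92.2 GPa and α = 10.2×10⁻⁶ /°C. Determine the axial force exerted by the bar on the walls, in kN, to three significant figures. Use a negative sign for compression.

-31.7 kN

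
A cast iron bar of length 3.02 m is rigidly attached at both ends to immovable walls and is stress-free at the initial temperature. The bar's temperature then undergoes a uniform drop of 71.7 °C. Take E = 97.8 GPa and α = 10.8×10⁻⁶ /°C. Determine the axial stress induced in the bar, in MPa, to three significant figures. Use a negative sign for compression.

Free thermal expansion αLΔT = 10.8e-6 · 3020 · -71.7 = -2.339 mm.
The walls impose strain ε = −(-2.339)/3020 = 7.7436e-04; σ = Eε = 97800 · 7.7436e-04 = 75.73 MPa.

75.7 MPa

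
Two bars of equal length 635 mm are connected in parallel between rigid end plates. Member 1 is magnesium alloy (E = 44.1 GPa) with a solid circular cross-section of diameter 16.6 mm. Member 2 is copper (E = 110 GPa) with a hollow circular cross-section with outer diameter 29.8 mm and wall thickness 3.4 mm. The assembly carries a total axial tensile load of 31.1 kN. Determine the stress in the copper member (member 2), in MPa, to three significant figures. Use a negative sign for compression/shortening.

84.3 MPa

A_1 = 216.4 mm².
A_2 = 282 mm².
Equal strain + equilibrium ⇒ each member carries load in proportion to AE: A₁E₁ = 9544000 N, A₂E₂ = 31020000 N, ΣAE = 40560000 N.
σ₂ = P·E₂/ΣAE = 31100·110000/40560000 = 84.34 MPa.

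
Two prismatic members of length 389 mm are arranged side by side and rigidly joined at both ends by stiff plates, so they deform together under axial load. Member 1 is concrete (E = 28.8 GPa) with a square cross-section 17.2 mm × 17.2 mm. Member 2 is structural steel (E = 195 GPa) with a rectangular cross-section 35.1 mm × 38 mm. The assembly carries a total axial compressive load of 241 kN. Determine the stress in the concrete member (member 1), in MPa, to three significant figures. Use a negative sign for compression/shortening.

-25.8 MPa

A_1 = 295.8 mm².
A_2 = 1334 mm².
Equal strain + equilibrium ⇒ each member carries load in proportion to AE: A₁E₁ = 8520000 N, A₂E₂ = 260100000 N, ΣAE = 268600000 N.
σ₁ = P·E₁/ΣAE = -241000·28800/268600000 = -25.84 MPa.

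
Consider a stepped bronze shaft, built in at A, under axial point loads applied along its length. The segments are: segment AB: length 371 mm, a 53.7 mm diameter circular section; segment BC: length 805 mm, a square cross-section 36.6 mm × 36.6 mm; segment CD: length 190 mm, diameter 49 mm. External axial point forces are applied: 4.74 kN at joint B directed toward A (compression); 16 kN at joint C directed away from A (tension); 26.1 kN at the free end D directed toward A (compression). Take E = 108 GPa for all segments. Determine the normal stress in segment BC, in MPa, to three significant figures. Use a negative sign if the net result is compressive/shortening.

-7.54 MPa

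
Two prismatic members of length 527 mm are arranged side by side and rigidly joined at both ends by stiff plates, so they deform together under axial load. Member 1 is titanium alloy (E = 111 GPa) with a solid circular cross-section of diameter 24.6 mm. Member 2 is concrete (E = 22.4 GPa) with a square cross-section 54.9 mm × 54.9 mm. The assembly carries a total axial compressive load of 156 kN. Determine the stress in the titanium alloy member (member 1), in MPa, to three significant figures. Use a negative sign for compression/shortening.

-144 MPa

A_1 = 475.3 mm².
A_2 = 3014 mm².
Equal strain + equilibrium ⇒ each member carries load in proportion to AE: A₁E₁ = 52760000 N, A₂E₂ = 67510000 N, ΣAE = 120300000 N.
σ₁ = P·E₁/ΣAE = -156000·111000/120300000 = -144 MPa.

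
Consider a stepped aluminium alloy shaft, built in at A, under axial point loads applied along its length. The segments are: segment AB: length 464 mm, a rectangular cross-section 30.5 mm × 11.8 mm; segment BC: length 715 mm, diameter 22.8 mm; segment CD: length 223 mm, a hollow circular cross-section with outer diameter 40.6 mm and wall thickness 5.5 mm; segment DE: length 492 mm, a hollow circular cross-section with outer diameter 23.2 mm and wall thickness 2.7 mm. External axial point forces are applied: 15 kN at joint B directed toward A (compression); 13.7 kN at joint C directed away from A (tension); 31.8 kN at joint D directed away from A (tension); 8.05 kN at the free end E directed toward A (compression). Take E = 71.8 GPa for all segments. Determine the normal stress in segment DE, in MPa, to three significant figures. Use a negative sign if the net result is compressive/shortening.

-46.3 MPa

Internal axial forces (sectioning from the free end, tension +): N_DE = -8.05 kN, N_CD = 23.75 kN, N_BC = 37.45 kN, N_AB = 22.45 kN.
A_DE = 173.9 mm².
σ_DE = N_DE/A_DE = -8050/173.9 = -46.29 MPa.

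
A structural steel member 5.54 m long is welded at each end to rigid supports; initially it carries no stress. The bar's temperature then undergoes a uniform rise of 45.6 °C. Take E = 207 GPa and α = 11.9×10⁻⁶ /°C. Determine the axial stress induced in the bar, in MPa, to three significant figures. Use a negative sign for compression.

Free thermal expansion αLΔT = 11.9e-6 · 5540 · 45.6 = 3.006 mm.
The walls impose strain ε = −(3.006)/5540 = -5.4264e-04; σ = Eε = 207000 · -5.4264e-04 = -112.3 MPa.

-112 MPa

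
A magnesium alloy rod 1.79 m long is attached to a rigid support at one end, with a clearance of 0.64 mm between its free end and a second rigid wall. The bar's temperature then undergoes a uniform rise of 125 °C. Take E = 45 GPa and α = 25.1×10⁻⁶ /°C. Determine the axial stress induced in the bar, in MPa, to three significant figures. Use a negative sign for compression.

Free thermal expansion αLΔT = 25.1e-6 · 1790 · 125 = 5.616 mm.
The walls engage after the gap closes; constrained expansion = 5.616 − 0.64 = 4.976 mm.
The walls impose strain ε = −(4.976)/1790 = -2.7800e-03; σ = Eε = 45000 · -2.7800e-03 = -125.1 MPa.

-125 MPa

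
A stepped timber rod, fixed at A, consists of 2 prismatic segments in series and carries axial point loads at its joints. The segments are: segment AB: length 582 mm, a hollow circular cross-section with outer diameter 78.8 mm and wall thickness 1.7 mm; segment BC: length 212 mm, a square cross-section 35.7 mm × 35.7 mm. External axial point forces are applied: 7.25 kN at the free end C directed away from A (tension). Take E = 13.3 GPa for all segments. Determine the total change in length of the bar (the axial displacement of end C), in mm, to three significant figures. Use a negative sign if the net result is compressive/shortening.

0.861 mm

Internal axial forces (sectioning from the free end, tension +): N_BC = 7.25 kN, N_AB = 7.25 kN.
A_AB = 411.8 mm².
A_BC = 1274 mm².
δ_AB = 7250·582/(411.8·13300) = 0.7705 mm
δ_BC = 7250·212/(1274·13300) = 0.09067 mm
δ = Σδ_i = 0.8611 mm.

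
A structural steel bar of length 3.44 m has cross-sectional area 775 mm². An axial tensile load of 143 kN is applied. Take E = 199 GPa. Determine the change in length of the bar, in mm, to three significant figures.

3.19 mm

δ_mech = NL/(AE) = 143000·3440/(775·199000) = 3.19 mm.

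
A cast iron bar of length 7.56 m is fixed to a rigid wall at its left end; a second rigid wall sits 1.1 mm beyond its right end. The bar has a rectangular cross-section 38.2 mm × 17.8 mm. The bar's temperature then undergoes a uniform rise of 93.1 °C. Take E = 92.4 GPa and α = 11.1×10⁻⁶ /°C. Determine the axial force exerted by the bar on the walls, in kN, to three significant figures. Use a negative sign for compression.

Free thermal expansion αLΔT = 11.1e-6 · 7560 · 93.1 = 7.813 mm.
The walls engage after the gap closes; constrained expansion = 7.813 − 1.1 = 6.713 mm.
The walls impose strain ε = −(6.713)/7560 = -8.8791e-04; σ = Eε = 92400 · -8.8791e-04 = -82.04 MPa.
Wall reaction R = σ·A = -82.04·680 = -55790 N = -55.79 kN.

-55.8 kN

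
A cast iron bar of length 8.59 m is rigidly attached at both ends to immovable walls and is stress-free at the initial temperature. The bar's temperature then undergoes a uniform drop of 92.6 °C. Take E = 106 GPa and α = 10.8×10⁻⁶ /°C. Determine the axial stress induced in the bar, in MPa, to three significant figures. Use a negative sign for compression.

106 MPa

Free thermal expansion αLΔT = 10.8e-6 · 8590 · -92.6 = -8.591 mm.
The walls impose strain ε = −(-8.591)/8590 = 1.0001e-03; σ = Eε = 106000 · 1.0001e-03 = 106 MPa.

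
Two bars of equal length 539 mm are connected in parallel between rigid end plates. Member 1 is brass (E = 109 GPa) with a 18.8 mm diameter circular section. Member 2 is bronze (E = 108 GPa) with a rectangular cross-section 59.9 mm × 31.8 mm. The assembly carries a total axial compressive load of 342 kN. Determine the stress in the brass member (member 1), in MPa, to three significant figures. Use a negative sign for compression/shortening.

-158 MPa

A_1 = 277.6 mm².
A_2 = 1905 mm².
Equal strain + equilibrium ⇒ each member carries load in proportion to AE: A₁E₁ = 30260000 N, A₂E₂ = 205700000 N, ΣAE = 236000000 N.
σ₁ = P·E₁/ΣAE = -342000·109000/236000000 = -158 MPa.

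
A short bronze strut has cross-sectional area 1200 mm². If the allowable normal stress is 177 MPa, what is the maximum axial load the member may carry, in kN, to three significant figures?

P_max = σ_allow · A = 177 · 1200 = 212400 N = 212.4 kN.

212 kN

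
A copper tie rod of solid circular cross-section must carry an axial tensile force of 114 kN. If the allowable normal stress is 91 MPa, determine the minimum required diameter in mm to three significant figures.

Required area A ≥ P/σ_allow = 114000/91 = 1253 mm².
For a solid circular section, d ≥ √(4A/π) = 39.94 mm.

39.9 mm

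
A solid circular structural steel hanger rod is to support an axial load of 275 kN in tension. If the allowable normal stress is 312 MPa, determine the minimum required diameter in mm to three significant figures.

33.5 mm

Required area A ≥ P/σ_allow = 275000/312 = 881.4 mm².
For a solid circular section, d ≥ √(4A/π) = 33.5 mm.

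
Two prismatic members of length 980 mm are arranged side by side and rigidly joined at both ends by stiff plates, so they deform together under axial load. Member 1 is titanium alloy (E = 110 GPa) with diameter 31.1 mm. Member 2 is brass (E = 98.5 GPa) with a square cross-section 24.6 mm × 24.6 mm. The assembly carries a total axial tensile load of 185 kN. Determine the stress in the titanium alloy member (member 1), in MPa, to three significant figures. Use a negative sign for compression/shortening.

142 MPa

A_1 = 759.6 mm².
A_2 = 605.2 mm².
Equal strain + equilibrium ⇒ each member carries load in proportion to AE: A₁E₁ = 83560000 N, A₂E₂ = 59610000 N, ΣAE = 143200000 N.
σ₁ = P·E₁/ΣAE = 185000·110000/143200000 = 142.1 MPa.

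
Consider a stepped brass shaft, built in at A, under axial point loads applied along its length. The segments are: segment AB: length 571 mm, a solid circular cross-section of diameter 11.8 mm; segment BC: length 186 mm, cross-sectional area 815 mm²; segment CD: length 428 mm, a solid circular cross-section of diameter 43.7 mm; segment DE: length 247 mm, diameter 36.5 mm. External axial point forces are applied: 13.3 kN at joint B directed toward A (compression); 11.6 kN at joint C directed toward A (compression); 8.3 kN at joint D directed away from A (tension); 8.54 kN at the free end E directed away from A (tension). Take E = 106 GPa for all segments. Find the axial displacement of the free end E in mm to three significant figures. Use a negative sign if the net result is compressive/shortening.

-0.321 mm

Internal axial forces (sectioning from the free end, tension +): N_DE = 8.54 kN, N_CD = 16.84 kN, N_BC = 5.24 kN, N_AB = -8.06 kN.
A_AB = 109.4 mm².
A_CD = 1500 mm².
A_DE = 1046 mm².
δ_AB = -8060·571/(109.4·106000) = -0.397 mm
δ_BC = 5240·186/(815·106000) = 0.01128 mm
δ_CD = 16840·428/(1500·106000) = 0.04533 mm
δ_DE = 8540·247/(1046·106000) = 0.01902 mm
δ = Σδ_i = -0.3214 mm.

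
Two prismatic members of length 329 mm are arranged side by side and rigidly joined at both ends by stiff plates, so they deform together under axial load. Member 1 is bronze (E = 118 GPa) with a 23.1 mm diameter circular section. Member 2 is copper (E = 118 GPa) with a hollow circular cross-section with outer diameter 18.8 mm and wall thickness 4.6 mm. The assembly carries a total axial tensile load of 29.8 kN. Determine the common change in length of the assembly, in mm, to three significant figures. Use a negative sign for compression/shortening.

A_1 = 419.1 mm².
A_2 = 205.2 mm².
Equal strain + equilibrium ⇒ each member carries load in proportion to AE: A₁E₁ = 49450000 N, A₂E₂ = 24210000 N, ΣAE = 73670000 N.
δ = PL/ΣAE = 29800·329/73670000 = 0.1331 mm.

0.133 mm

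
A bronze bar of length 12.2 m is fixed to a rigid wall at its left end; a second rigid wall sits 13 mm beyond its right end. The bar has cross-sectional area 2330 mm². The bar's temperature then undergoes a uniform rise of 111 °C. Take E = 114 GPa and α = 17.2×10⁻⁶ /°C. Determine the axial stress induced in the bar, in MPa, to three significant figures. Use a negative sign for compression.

-96.2 MPa

Free thermal expansion αLΔT = 17.2e-6 · 12200 · 111 = 23.29 mm.
The walls engage after the gap closes; constrained expansion = 23.29 − 13 = 10.29 mm.
The walls impose strain ε = −(10.29)/12200 = -8.4363e-04; σ = Eε = 114000 · -8.4363e-04 = -96.17 MPa.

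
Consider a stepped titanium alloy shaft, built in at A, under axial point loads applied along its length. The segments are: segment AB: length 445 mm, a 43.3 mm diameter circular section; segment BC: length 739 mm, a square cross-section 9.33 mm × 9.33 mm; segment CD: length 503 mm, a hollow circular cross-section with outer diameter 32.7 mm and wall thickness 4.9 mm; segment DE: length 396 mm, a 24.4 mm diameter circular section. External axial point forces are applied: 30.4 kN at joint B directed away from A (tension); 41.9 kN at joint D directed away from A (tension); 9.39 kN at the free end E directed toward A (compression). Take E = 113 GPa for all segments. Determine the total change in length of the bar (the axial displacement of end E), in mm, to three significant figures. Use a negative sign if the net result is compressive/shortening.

Internal axial forces (sectioning from the free end, tension +): N_DE = -9.39 kN, N_CD = 32.51 kN, N_BC = 32.51 kN, N_AB = 62.91 kN.
A_AB = 1473 mm².
A_BC = 87.05 mm².
A_CD = 427.9 mm².
A_DE = 467.6 mm².
δ_AB = 62910·445/(1473·113000) = 0.1682 mm
δ_BC = 32510·739/(87.05·113000) = 2.442 mm
δ_CD = 32510·503/(427.9·113000) = 0.3382 mm
δ_DE = -9390·396/(467.6·113000) = -0.07037 mm
δ = Σδ_i = 2.878 mm.

2.88 mm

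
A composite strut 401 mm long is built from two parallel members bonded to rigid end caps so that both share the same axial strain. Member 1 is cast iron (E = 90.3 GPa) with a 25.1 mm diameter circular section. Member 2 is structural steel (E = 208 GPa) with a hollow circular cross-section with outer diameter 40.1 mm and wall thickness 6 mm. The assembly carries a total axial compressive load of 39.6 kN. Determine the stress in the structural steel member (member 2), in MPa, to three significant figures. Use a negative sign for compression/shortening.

A_1 = 494.8 mm².
A_2 = 642.8 mm².
Equal strain + equilibrium ⇒ each member carries load in proportion to AE: A₁E₁ = 44680000 N, A₂E₂ = 133700000 N, ΣAE = 178400000 N.
σ₂ = P·E₂/ΣAE = -39600·208000/178400000 = -46.18 MPa.

-46.2 MPa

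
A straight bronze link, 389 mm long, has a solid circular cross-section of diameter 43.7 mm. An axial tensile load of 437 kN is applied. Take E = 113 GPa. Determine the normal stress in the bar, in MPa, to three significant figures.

A = 1500 mm².
σ = N/A = 437000/1500 = 291.4 MPa.

291 MPa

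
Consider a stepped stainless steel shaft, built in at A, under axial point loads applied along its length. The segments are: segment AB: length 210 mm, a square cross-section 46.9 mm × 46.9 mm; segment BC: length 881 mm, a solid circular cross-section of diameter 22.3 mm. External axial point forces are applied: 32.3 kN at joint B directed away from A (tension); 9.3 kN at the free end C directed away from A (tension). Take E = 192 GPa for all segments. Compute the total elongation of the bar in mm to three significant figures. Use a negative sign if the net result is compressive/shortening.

0.130 mm

Internal axial forces (sectioning from the free end, tension +): N_BC = 9.3 kN, N_AB = 41.6 kN.
A_AB = 2200 mm².
A_BC = 390.6 mm².
δ_AB = 41600·210/(2200·192000) = 0.02069 mm
δ_BC = 9300·881/(390.6·192000) = 0.1093 mm
δ = Σδ_i = 0.1299 mm.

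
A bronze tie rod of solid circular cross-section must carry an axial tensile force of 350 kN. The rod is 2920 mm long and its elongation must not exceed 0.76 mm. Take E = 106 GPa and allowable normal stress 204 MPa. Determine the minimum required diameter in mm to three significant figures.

Required area A ≥ P/σ_allow = 350000/204 = 1716 mm².
For a solid circular section, d ≥ √(4A/π) = 46.74 mm.
Elongation limit: A ≥ PL/(Eδ_allow) = 350000·2920/(106000·0.76) = 12690 mm² ⇒ d ≥ 127.1 mm.
The elongation limit governs.

127 mm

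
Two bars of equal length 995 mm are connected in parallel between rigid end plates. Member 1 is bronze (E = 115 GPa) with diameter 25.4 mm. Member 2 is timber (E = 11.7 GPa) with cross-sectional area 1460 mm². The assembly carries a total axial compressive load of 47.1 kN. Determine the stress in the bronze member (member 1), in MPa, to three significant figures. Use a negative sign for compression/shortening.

-71.9 MPa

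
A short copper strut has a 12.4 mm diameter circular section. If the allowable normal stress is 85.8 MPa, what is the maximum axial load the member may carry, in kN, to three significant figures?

10.4 kN

A = 120.8 mm².
P_max = σ_allow · A = 85.8 · 120.8 = 10360 N = 10.36 kN.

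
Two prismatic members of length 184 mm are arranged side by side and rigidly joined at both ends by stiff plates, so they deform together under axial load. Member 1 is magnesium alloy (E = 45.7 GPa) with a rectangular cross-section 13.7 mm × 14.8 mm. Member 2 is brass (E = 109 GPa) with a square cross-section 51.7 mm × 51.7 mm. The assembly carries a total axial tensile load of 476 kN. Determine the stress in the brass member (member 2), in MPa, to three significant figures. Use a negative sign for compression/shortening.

173 MPa

A_1 = 202.8 mm².
A_2 = 2673 mm².
Equal strain + equilibrium ⇒ each member carries load in proportion to AE: A₁E₁ = 9266000 N, A₂E₂ = 291300000 N, ΣAE = 300600000 N.
σ₂ = P·E₂/ΣAE = 476000·109000/300600000 = 172.6 MPa.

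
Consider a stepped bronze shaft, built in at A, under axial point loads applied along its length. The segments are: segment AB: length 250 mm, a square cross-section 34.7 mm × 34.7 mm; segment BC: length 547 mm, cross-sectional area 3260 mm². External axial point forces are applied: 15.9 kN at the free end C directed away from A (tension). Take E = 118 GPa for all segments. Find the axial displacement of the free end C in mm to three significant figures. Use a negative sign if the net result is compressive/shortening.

0.0506 mm

Internal axial forces (sectioning from the free end, tension +): N_BC = 15.9 kN, N_AB = 15.9 kN.
A_AB = 1204 mm².
δ_AB = 15900·250/(1204·118000) = 0.02798 mm
δ_BC = 15900·547/(3260·118000) = 0.02261 mm
δ = Σδ_i = 0.05059 mm.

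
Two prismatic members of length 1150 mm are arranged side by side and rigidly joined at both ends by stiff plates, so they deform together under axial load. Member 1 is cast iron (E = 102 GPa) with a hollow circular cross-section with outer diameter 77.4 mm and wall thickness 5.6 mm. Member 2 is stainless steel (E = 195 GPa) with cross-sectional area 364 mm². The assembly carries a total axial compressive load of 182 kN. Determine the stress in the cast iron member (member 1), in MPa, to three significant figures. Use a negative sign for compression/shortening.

-92.9 MPa

A_1 = 1263 mm².
Equal strain + equilibrium ⇒ each member carries load in proportion to AE: A₁E₁ = 128800000 N, A₂E₂ = 70980000 N, ΣAE = 199800000 N.
σ₁ = P·E₁/ΣAE = -182000·102000/199800000 = -92.9 MPa.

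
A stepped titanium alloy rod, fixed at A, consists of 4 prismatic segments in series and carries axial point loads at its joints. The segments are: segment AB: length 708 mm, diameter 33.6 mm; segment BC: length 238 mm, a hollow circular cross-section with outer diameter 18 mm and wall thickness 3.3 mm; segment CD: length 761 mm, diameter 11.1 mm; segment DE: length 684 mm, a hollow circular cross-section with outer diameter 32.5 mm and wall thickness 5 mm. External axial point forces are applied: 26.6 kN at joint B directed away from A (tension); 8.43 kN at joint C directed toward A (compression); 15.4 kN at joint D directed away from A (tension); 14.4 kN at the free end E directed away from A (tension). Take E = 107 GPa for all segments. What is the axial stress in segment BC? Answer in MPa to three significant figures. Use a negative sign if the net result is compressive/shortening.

Internal axial forces (sectioning from the free end, tension +): N_DE = 14.4 kN, N_CD = 29.8 kN, N_BC = 21.37 kN, N_AB = 47.97 kN.
A_BC = 152.4 mm².
σ_BC = N_BC/A_BC = 21370/152.4 = 140.2 MPa.

140 MPa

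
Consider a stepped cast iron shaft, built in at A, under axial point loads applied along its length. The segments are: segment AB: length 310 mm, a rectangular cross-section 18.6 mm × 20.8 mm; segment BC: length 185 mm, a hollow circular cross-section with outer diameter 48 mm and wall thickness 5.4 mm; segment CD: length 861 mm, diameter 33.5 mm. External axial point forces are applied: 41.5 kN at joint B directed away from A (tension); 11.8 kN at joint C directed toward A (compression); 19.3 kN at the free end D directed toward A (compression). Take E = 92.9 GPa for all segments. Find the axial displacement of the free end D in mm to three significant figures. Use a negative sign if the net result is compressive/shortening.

Internal axial forces (sectioning from the free end, tension +): N_CD = -19.3 kN, N_BC = -31.1 kN, N_AB = 10.4 kN.
A_AB = 386.9 mm².
A_BC = 722.7 mm².
A_CD = 881.4 mm².
δ_AB = 10400·310/(386.9·92900) = 0.0897 mm
δ_BC = -31100·185/(722.7·92900) = -0.0857 mm
δ_CD = -19300·861/(881.4·92900) = -0.2029 mm
δ = Σδ_i = -0.1989 mm.

-0.199 mm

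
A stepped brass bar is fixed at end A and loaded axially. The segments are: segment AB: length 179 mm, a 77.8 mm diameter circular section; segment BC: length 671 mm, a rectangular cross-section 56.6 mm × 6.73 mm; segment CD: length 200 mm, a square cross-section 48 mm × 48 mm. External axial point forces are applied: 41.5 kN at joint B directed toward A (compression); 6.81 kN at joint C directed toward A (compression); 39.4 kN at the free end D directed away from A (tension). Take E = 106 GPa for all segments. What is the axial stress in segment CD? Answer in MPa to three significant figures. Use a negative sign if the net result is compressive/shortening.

Internal axial forces (sectioning from the free end, tension +): N_CD = 39.4 kN, N_BC = 32.59 kN, N_AB = -8.91 kN.
A_CD = 2304 mm².
σ_CD = N_CD/A_CD = 39400/2304 = 17.1 MPa.

17.1 MPa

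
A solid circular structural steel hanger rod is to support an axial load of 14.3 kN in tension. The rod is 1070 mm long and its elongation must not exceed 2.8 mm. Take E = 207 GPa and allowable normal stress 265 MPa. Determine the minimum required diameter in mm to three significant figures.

Required area A ≥ P/σ_allow = 14300/265 = 53.96 mm².
For a solid circular section, d ≥ √(4A/π) = 8.289 mm.
Elongation limit: A ≥ PL/(Eδ_allow) = 14300·1070/(207000·2.8) = 26.4 mm² ⇒ d ≥ 5.798 mm.
The stress limit governs.

8.29 mm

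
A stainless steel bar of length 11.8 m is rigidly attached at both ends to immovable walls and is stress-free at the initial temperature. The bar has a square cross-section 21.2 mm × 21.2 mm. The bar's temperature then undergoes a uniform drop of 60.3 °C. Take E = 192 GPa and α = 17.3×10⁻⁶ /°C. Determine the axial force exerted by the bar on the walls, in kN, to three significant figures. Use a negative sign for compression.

Free thermal expansion αLΔT = 17.3e-6 · 11800 · -60.3 = -12.31 mm.
The walls impose strain ε = −(-12.31)/11800 = 1.0432e-03; σ = Eε = 192000 · 1.0432e-03 = 200.3 MPa.
Wall reaction R = σ·A = 200.3·449.4 = 90020 N = 90.02 kN.

90.0 kN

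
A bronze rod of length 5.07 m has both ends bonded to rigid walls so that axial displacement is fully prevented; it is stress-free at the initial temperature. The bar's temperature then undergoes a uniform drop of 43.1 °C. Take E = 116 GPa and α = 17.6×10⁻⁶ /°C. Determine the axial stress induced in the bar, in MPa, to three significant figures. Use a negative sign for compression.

Free thermal expansion αLΔT = 17.6e-6 · 5070 · -43.1 = -3.846 mm.
The walls impose strain ε = −(-3.846)/5070 = 7.5856e-04; σ = Eε = 116000 · 7.5856e-04 = 87.99 MPa.

88.0 MPa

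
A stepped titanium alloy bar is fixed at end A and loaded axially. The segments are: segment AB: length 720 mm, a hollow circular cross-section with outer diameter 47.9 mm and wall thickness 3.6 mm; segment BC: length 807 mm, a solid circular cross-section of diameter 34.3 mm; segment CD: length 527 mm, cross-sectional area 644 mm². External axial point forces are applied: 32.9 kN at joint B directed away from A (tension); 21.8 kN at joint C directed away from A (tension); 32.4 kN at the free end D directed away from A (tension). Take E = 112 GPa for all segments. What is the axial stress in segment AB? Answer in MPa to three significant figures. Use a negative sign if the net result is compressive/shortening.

Internal axial forces (sectioning from the free end, tension +): N_CD = 32.4 kN, N_BC = 54.2 kN, N_AB = 87.1 kN.
A_AB = 501 mm².
σ_AB = N_AB/A_AB = 87100/501 = 173.8 MPa.

174 MPa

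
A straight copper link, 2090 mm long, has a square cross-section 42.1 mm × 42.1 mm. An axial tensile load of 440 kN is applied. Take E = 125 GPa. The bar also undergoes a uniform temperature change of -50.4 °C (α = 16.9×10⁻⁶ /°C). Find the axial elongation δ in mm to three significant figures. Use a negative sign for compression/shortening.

A = 1772 mm².
δ_mech = NL/(AE) = 440000·2090/(1772·125000) = 4.151 mm.
δ_thermal = αLΔT = 16.9e-6·2090·-50.4 = -1.78 mm.
δ = δ_mech + δ_thermal = 2.371 mm.

2.37 mm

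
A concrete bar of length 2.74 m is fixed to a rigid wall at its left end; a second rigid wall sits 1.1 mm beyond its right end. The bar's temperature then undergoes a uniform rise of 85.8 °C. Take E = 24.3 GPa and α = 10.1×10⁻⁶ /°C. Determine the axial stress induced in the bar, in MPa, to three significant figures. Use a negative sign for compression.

-11.3 MPa

Free thermal expansion αLΔT = 10.1e-6 · 2740 · 85.8 = 2.374 mm.
The walls engage after the gap closes; constrained expansion = 2.374 − 1.1 = 1.274 mm.
The walls impose strain ε = −(1.274)/2740 = -4.6512e-04; σ = Eε = 24300 · -4.6512e-04 = -11.3 MPa.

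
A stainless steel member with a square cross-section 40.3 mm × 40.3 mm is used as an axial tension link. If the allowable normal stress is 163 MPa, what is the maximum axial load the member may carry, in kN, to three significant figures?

A = 1624 mm².
P_max = σ_allow · A = 163 · 1624 = 264700 N = 264.7 kN.

265 kN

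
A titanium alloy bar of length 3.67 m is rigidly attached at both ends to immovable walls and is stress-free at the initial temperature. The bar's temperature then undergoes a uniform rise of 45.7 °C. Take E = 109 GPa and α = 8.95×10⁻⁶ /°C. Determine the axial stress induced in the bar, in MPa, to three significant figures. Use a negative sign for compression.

Free thermal expansion αLΔT = 8.95e-6 · 3670 · 45.7 = 1.501 mm.
The walls impose strain ε = −(1.501)/3670 = -4.0901e-04; σ = Eε = 109000 · -4.0901e-04 = -44.58 MPa.

-44.6 MPa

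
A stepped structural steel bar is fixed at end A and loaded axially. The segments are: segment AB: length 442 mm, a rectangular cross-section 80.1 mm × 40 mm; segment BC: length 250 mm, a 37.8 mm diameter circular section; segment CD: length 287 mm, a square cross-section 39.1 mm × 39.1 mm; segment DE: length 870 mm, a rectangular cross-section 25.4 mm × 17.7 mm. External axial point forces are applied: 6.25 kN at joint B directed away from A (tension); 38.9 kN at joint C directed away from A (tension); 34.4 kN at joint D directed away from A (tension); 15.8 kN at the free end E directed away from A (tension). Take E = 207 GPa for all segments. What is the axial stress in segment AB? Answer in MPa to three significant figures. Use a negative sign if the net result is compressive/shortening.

29.8 MPa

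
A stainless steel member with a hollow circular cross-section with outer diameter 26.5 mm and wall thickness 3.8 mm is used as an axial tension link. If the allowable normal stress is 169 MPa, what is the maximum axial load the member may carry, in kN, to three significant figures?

45.8 kN

A = 271 mm².
P_max = σ_allow · A = 169 · 271 = 45800 N = 45.8 kN.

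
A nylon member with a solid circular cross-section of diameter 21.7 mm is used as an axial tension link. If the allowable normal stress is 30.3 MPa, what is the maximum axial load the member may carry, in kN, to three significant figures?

11.2 kN

A = 369.8 mm².
P_max = σ_allow · A = 30.3 · 369.8 = 11210 N = 11.21 kN.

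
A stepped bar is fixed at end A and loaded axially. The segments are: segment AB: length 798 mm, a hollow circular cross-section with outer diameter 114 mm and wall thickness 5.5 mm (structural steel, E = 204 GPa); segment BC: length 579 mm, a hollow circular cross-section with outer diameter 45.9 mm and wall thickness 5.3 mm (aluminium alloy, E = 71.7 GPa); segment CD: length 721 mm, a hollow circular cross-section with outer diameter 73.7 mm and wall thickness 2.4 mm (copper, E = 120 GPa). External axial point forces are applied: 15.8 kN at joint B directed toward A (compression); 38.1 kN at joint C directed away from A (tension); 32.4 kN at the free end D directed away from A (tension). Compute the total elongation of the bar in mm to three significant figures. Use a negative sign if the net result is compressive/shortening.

1.32 mm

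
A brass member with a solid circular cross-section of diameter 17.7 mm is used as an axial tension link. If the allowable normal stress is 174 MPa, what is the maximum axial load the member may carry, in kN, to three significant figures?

A = 246.1 mm².
P_max = σ_allow · A = 174 · 246.1 = 42810 N = 42.81 kN.

42.8 kN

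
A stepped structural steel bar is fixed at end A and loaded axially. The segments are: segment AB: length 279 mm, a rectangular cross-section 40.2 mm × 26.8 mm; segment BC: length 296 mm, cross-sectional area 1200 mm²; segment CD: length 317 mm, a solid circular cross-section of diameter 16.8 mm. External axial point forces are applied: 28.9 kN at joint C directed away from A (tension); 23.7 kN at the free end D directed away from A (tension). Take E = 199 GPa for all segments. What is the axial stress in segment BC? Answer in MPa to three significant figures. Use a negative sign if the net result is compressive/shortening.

Internal axial forces (sectioning from the free end, tension +): N_CD = 23.7 kN, N_BC = 52.6 kN, N_AB = 52.6 kN.
σ_BC = N_BC/A_BC = 52600/1200 = 43.83 MPa.

43.8 MPa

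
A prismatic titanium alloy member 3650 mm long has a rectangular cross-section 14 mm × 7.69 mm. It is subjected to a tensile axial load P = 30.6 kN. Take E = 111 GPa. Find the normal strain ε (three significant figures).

0.00256

A = 107.7 mm².
σ = N/A = 284.2 MPa; ε = σ/E = 284.2/111000 = 2.561e-03.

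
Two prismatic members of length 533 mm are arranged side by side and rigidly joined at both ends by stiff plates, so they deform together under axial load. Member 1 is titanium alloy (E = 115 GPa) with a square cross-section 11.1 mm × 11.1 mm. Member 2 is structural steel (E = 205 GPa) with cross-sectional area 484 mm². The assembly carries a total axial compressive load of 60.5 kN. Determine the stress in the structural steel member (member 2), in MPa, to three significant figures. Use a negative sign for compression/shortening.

A_1 = 123.2 mm².
Equal strain + equilibrium ⇒ each member carries load in proportion to AE: A₁E₁ = 14170000 N, A₂E₂ = 99220000 N, ΣAE = 113400000 N.
σ₂ = P·E₂/ΣAE = -60500·205000/113400000 = -109.4 MPa.

-109 MPa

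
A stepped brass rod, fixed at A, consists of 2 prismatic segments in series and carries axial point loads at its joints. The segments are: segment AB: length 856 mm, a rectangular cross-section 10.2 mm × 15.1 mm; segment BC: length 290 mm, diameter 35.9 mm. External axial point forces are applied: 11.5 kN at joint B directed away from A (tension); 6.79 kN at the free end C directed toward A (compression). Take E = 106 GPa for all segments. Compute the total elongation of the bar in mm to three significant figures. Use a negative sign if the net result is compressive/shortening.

Internal axial forces (sectioning from the free end, tension +): N_BC = -6.79 kN, N_AB = 4.71 kN.
A_AB = 154 mm².
A_BC = 1012 mm².
δ_AB = 4710·856/(154·106000) = 0.247 mm
δ_BC = -6790·290/(1012·106000) = -0.01835 mm
δ = Σδ_i = 0.2286 mm.

0.229 mm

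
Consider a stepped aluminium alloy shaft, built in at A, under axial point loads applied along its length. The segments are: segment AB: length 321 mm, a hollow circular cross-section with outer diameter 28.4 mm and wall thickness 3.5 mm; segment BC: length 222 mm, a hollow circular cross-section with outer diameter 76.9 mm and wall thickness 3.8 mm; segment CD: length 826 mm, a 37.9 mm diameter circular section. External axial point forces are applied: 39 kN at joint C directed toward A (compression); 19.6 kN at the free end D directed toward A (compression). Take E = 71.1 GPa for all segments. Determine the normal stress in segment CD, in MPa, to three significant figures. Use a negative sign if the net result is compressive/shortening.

Internal axial forces (sectioning from the free end, tension +): N_CD = -19.6 kN, N_BC = -58.6 kN, N_AB = -58.6 kN.
A_CD = 1128 mm².
σ_CD = N_CD/A_CD = -19600/1128 = -17.37 MPa.

-17.4 MPa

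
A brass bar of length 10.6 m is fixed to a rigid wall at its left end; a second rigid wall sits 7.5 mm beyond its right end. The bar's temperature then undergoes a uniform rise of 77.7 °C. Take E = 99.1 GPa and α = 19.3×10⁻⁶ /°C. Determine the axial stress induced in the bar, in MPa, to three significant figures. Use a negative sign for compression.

Free thermal expansion αLΔT = 19.3e-6 · 10600 · 77.7 = 15.9 mm.
The walls engage after the gap closes; constrained expansion = 15.9 − 7.5 = 8.396 mm.
The walls impose strain ε = −(8.396)/10600 = -7.9206e-04; σ = Eε = 99100 · -7.9206e-04 = -78.49 MPa.

-78.5 MPa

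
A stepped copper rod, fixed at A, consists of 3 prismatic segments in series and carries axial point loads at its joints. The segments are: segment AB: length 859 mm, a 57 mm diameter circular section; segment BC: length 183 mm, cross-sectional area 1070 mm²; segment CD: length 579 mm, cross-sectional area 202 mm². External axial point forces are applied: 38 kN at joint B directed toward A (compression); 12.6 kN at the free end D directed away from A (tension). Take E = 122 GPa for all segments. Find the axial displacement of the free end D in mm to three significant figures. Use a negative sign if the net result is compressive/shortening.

0.244 mm

Internal axial forces (sectioning from the free end, tension +): N_CD = 12.6 kN, N_BC = 12.6 kN, N_AB = -25.4 kN.
A_AB = 2552 mm².
δ_AB = -25400·859/(2552·122000) = -0.07009 mm
δ_BC = 12600·183/(1070·122000) = 0.01766 mm
δ_CD = 12600·579/(202·122000) = 0.296 mm
δ = Σδ_i = 0.2436 mm.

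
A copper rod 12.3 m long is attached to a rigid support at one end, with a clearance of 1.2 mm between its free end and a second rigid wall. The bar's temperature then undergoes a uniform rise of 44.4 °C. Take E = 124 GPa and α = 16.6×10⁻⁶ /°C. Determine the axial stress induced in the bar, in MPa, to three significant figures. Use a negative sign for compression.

-79.3 MPa

Free thermal expansion αLΔT = 16.6e-6 · 12300 · 44.4 = 9.066 mm.
The walls engage after the gap closes; constrained expansion = 9.066 − 1.2 = 7.866 mm.
The walls impose strain ε = −(7.866)/12300 = -6.3948e-04; σ = Eε = 124000 · -6.3948e-04 = -79.3 MPa.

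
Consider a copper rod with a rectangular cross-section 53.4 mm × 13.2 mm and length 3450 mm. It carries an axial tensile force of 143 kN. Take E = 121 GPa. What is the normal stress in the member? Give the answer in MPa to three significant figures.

203 MPa

A = 704.9 mm².
σ = N/A = 143000/704.9 = 202.9 MPa.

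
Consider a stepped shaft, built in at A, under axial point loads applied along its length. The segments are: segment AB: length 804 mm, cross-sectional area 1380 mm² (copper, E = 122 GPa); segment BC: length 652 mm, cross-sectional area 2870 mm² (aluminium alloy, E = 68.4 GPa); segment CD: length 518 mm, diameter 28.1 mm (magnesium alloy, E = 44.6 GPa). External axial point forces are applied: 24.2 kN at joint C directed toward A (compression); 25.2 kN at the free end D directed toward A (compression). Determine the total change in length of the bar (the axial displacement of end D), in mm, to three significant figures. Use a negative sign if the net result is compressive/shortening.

Internal axial forces (sectioning from the free end, tension +): N_CD = -25.2 kN, N_BC = -49.4 kN, N_AB = -49.4 kN.
A_CD = 620.2 mm².
δ_AB = -49400·804/(1380·122000) = -0.2359 mm
δ_BC = -49400·652/(2870·68400) = -0.1641 mm
δ_CD = -25200·518/(620.2·44600) = -0.4719 mm
δ = Σδ_i = -0.8719 mm.

-0.872 mm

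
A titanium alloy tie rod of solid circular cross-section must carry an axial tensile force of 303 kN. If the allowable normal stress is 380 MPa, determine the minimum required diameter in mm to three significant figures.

31.9 mm

Required area A ≥ P/σ_allow = 303000/380 = 797.4 mm².
For a solid circular section, d ≥ √(4A/π) = 31.86 mm.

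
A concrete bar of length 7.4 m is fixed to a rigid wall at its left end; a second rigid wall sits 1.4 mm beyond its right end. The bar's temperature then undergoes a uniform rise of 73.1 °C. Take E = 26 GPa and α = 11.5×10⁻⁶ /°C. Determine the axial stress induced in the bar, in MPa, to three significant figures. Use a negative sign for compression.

-16.9 MPa

Free thermal expansion αLΔT = 11.5e-6 · 7400 · 73.1 = 6.221 mm.
The walls engage after the gap closes; constrained expansion = 6.221 − 1.4 = 4.821 mm.
The walls impose strain ε = −(4.821)/7400 = -6.5146e-04; σ = Eε = 26000 · -6.5146e-04 = -16.94 MPa.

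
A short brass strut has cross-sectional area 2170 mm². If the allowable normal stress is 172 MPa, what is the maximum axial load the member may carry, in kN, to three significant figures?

373 kN

P_max = σ_allow · A = 172 · 2170 = 373200 N = 373.2 kN.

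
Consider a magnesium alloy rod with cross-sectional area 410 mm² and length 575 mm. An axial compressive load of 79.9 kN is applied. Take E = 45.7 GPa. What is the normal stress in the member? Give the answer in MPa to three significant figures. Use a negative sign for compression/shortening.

-195 MPa

σ = N/A = -79900/410 = -194.9 MPa.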